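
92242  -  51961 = 40281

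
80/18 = 40/9 = 4.44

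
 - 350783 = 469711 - 820494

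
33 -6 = 27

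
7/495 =7/495=0.01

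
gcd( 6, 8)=2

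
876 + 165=1041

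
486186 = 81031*6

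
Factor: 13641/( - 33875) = -3^1*5^(  -  3 )*271^(  -  1)*4547^1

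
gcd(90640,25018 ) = 2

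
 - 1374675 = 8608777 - 9983452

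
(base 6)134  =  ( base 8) 72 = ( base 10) 58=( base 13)46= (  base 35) 1N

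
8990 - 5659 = 3331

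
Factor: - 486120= - 2^3 * 3^1*5^1*4051^1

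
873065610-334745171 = 538320439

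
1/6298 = 1/6298 = 0.00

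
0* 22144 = 0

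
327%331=327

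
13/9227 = 13/9227 = 0.00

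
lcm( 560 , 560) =560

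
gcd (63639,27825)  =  3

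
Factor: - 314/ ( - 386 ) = 157^1*193^( - 1)  =  157/193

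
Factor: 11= 11^1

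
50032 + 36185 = 86217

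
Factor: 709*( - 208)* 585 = - 86271120  =  - 2^4*3^2*5^1*13^2*709^1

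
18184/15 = 18184/15=1212.27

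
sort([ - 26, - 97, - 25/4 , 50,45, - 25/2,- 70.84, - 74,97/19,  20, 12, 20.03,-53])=[ - 97,-74 , - 70.84,-53, - 26,- 25/2, - 25/4, 97/19, 12,20, 20.03,45, 50 ] 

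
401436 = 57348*7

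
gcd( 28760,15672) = 8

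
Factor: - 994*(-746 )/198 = 370762/99 =2^1*3^( - 2 )*7^1*11^( - 1 )*71^1* 373^1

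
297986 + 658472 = 956458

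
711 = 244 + 467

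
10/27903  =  10/27903 = 0.00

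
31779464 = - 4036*( - 7874)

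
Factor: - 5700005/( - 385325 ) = 5^( - 1)*89^1*12809^1* 15413^( - 1 ) = 1140001/77065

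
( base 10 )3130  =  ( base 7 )12061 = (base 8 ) 6072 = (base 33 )2SS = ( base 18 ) 9BG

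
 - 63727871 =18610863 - 82338734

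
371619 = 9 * 41291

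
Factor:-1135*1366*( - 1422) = 2^2  *  3^2 *5^1 *79^1*227^1*683^1 = 2204683020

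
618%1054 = 618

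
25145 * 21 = 528045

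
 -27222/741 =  - 698/19 = -36.74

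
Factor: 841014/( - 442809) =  - 2^1*46723^1*49201^( - 1) = - 93446/49201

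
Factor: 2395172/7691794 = 2^1*11^( - 1)*13^1*211^( - 1)*1657^( - 1) *46061^1 = 1197586/3845897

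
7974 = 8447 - 473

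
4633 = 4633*1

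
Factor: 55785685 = 5^1*193^1*57809^1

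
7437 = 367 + 7070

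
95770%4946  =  1796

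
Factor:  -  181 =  - 181^1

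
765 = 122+643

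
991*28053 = 27800523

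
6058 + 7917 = 13975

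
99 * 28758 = 2847042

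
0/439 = 0 =0.00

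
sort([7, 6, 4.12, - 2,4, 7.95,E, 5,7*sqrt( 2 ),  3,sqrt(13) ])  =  [ -2,  E,3 , sqrt(13 ),4, 4.12 , 5, 6, 7, 7.95, 7  *sqrt(2 )] 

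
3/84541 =3/84541 = 0.00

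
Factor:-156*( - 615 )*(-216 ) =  - 2^5*3^5*5^1 *13^1 *41^1 = - 20723040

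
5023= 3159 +1864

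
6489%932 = 897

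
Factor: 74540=2^2*5^1 * 3727^1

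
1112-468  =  644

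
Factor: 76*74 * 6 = 2^4*3^1*19^1*37^1 = 33744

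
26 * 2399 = 62374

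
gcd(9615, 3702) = 3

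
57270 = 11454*5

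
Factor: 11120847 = 3^1*31^1*197^1*607^1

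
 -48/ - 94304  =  3/5894 = 0.00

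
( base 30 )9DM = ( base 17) 1c7c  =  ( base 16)2140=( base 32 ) 8A0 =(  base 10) 8512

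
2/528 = 1/264 = 0.00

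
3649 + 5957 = 9606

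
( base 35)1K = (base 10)55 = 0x37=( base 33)1m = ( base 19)2h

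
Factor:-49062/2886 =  - 17^1= - 17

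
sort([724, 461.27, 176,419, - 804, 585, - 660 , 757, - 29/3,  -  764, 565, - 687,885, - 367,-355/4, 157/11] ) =[ - 804 , - 764, - 687,  -  660, - 367, -355/4, - 29/3, 157/11 , 176, 419 , 461.27,565,585,724,  757, 885] 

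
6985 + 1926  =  8911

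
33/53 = 33/53   =  0.62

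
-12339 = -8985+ - 3354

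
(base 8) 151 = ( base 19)5A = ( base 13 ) 81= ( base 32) 39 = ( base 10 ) 105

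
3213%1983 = 1230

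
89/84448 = 89/84448 = 0.00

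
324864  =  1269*256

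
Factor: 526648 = 2^3 * 65831^1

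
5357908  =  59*90812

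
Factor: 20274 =2^1*3^1 * 31^1*109^1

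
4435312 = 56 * 79202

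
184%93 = 91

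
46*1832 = 84272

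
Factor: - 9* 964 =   -  2^2 * 3^2 * 241^1= - 8676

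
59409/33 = 19803/11 = 1800.27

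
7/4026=7/4026 = 0.00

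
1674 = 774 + 900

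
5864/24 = 244 +1/3 = 244.33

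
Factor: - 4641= -3^1 * 7^1*13^1*17^1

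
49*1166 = 57134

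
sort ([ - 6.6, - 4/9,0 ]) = [ - 6.6, - 4/9, 0 ]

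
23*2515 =57845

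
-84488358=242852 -84731210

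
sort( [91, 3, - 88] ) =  [ - 88,  3, 91 ]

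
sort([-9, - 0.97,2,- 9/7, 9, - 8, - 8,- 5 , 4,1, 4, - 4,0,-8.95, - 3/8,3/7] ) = [ - 9, - 8.95,-8, - 8, - 5, - 4, - 9/7, - 0.97, - 3/8, 0, 3/7, 1,2,4, 4,9]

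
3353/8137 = 3353/8137 =0.41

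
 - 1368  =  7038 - 8406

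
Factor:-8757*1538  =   - 13468266 = - 2^1*3^2*7^1*139^1*769^1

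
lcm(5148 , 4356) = 56628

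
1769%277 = 107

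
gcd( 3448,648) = 8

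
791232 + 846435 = 1637667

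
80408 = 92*874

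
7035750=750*9381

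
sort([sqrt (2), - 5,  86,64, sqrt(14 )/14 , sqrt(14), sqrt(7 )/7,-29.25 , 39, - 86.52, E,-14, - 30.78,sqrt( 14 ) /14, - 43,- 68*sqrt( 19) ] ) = [  -  68*sqrt( 19), - 86.52, - 43, - 30.78, - 29.25, - 14,-5,sqrt( 14)/14,sqrt ( 14)/14,sqrt (7)/7,  sqrt( 2), E,sqrt(14 ),  39, 64,86 ]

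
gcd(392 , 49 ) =49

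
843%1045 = 843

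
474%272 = 202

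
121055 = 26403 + 94652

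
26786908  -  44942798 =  - 18155890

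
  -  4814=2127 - 6941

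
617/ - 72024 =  - 1 + 71407/72024=- 0.01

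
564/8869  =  564/8869 = 0.06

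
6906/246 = 1151/41=28.07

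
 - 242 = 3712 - 3954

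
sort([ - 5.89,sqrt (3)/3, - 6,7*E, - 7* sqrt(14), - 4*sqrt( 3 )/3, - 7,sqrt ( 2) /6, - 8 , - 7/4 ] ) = [ - 7*sqrt(14 ), - 8, - 7 , - 6, - 5.89 , - 4*sqrt(3 ) /3 , - 7/4 , sqrt( 2 )/6 , sqrt( 3 ) /3 , 7 * E ]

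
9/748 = 9/748 = 0.01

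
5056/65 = 5056/65 = 77.78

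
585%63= 18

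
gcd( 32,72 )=8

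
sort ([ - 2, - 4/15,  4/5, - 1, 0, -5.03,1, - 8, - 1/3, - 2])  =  [ - 8, - 5.03, - 2,- 2, - 1, - 1/3, - 4/15,0,4/5, 1] 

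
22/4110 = 11/2055 = 0.01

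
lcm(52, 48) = 624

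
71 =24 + 47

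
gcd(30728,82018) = 46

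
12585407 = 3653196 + 8932211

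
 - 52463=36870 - 89333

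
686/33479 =686/33479 = 0.02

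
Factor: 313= 313^1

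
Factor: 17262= 2^1*3^2*7^1*137^1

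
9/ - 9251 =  - 9/9251= -0.00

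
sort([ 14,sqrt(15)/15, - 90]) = [  -  90,  sqrt( 15 ) /15, 14 ]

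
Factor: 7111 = 13^1*547^1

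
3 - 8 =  - 5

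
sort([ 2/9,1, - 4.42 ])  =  [ - 4.42 , 2/9,1]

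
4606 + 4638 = 9244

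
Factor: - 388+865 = 477 =3^2*53^1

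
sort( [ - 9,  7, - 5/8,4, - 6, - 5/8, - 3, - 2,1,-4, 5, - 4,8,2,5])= [ - 9, - 6, - 4, - 4, - 3, - 2, - 5/8, - 5/8,1,2,4,5,5, 7,  8 ] 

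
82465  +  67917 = 150382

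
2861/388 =2861/388 = 7.37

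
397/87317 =397/87317 = 0.00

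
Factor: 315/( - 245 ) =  - 9/7 = -  3^2 * 7^( - 1 )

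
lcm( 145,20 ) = 580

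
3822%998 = 828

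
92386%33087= 26212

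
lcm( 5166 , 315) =25830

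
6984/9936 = 97/138=   0.70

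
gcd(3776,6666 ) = 2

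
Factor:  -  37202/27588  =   - 89/66 = - 2^( - 1)*3^( - 1)*11^( - 1 ) *89^1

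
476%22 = 14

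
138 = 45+93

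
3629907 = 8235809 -4605902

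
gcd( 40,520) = 40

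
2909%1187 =535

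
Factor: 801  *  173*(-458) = - 63466434 = - 2^1*3^2 * 89^1* 173^1*229^1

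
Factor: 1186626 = 2^1*3^1*7^1*19^1*1487^1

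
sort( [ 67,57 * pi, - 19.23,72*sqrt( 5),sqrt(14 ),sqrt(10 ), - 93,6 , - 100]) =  [  -  100, -93,-19.23,sqrt(10),sqrt(14 ),6,67,  72*sqrt( 5 ),57*pi ]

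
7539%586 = 507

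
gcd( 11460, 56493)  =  3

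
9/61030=9/61030 = 0.00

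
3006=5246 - 2240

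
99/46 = 99/46   =  2.15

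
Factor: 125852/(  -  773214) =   -  146/897 = -2^1*3^( - 1) * 13^( - 1)*23^(  -  1)*73^1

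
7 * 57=399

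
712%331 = 50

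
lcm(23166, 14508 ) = 1436292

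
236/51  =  4 + 32/51 = 4.63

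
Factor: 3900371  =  41^1*95131^1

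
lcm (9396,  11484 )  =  103356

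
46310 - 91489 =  - 45179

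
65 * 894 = 58110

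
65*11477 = 746005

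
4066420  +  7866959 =11933379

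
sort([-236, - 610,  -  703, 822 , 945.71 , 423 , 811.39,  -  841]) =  [ - 841, - 703, - 610, - 236,423,811.39,822,945.71 ]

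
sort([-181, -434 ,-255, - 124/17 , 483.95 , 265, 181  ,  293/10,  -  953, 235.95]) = [ - 953, - 434, - 255, - 181, - 124/17, 293/10, 181,235.95,265, 483.95] 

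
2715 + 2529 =5244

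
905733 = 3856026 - 2950293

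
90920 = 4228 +86692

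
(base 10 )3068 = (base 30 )3c8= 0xBFC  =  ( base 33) 2QW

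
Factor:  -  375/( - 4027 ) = 3^1*5^3 *4027^( - 1)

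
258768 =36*7188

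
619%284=51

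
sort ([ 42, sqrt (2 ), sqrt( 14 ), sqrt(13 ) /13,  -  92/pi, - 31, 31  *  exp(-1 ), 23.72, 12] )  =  [ -31, - 92/pi , sqrt( 13)/13, sqrt( 2 ), sqrt( 14), 31 * exp( - 1 ), 12,23.72, 42 ] 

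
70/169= 70/169=0.41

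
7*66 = 462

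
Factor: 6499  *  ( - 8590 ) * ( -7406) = 2^2*5^1*7^1*23^2*67^1*97^1*859^1 = 413450392460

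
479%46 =19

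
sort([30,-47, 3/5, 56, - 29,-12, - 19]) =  [ - 47, - 29, - 19, - 12,3/5 , 30,56]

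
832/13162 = 416/6581 = 0.06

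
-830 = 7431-8261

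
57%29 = 28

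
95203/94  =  1012 + 75/94 = 1012.80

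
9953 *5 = 49765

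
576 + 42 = 618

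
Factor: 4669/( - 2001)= -3^( - 1 ) * 7^1 = - 7/3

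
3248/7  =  464= 464.00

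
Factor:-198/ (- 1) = 2^1*3^2*11^1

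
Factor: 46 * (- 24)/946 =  - 2^3*3^1*11^(-1)*23^1*43^ (  -  1) = -  552/473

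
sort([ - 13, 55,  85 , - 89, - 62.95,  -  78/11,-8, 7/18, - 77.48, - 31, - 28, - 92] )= [ - 92,-89,  -  77.48, - 62.95,- 31, - 28, - 13 , - 8, - 78/11,7/18, 55, 85 ]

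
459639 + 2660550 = 3120189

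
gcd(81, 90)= 9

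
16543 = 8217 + 8326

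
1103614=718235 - -385379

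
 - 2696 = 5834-8530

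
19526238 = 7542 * 2589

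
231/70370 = 231/70370=0.00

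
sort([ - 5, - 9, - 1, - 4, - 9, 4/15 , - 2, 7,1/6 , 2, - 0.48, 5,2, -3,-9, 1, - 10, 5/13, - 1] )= [ - 10, - 9,  -  9, - 9, - 5, - 4, - 3 ,  -  2, - 1,-1,-0.48, 1/6,4/15, 5/13,  1, 2, 2,5,7 ]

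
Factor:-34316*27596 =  - 2^4*23^1*373^1*6899^1 = -  946984336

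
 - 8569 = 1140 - 9709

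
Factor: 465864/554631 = 2^3*7^ (-4)*11^(-1)*47^1 * 59^1 = 22184/26411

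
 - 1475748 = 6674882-8150630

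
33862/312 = 108 + 83/156= 108.53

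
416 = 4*104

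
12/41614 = 6/20807 = 0.00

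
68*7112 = 483616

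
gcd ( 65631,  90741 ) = 3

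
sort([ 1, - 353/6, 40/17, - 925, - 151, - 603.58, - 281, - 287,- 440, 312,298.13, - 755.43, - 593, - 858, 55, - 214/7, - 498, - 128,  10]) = [ - 925, - 858, - 755.43, - 603.58, - 593, -498,-440, - 287, - 281,  -  151, - 128  , - 353/6 , - 214/7, 1,40/17, 10, 55,  298.13,312 ]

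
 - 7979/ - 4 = 1994 + 3/4 =1994.75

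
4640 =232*20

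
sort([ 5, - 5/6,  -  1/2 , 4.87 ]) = [ - 5/6, - 1/2,4.87  ,  5]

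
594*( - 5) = -2970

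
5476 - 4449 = 1027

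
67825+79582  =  147407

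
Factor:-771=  - 3^1 * 257^1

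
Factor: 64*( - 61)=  - 3904 = - 2^6*61^1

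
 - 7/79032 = -1  +  79025/79032  =  - 0.00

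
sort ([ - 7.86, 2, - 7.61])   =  [ - 7.86, - 7.61,2 ]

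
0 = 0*22967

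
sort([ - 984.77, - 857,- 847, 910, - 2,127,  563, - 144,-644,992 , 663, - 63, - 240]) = [ - 984.77,-857, - 847, - 644, - 240,- 144, - 63, - 2,127, 563, 663,910, 992 ] 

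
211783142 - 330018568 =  - 118235426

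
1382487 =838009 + 544478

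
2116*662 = 1400792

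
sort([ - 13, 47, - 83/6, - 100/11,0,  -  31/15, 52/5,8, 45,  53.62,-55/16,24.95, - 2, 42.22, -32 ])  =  [ - 32, - 83/6, - 13, - 100/11 , - 55/16, - 31/15 ,- 2,0 , 8,52/5, 24.95,  42.22,45 , 47,53.62] 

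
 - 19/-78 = 19/78= 0.24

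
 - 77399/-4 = 77399/4 = 19349.75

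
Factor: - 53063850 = -2^1*3^1*5^2*7^1*97^1*521^1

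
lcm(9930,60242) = 903630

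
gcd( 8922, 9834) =6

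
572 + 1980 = 2552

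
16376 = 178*92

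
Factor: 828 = 2^2* 3^2*23^1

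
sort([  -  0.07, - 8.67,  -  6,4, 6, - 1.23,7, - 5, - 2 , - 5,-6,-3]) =[ - 8.67, - 6, -6, - 5, -5,  -  3, - 2,-1.23,  -  0.07,4 , 6, 7]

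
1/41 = 1/41 = 0.02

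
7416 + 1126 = 8542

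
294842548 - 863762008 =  - 568919460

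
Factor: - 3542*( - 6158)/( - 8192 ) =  - 5452909/2048   =  - 2^ ( - 11) *7^1*11^1 * 23^1 * 3079^1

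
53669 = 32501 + 21168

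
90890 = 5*18178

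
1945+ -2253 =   -  308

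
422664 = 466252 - 43588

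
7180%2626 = 1928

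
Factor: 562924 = 2^2*140731^1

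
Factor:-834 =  - 2^1*3^1*139^1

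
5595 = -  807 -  - 6402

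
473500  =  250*1894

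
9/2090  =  9/2090= 0.00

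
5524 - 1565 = 3959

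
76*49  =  3724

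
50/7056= 25/3528=0.01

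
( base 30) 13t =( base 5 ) 13034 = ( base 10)1019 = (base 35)T4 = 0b1111111011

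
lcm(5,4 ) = 20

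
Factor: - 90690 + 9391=-81299=-81299^1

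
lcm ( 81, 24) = 648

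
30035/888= 30035/888=33.82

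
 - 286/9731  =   - 286/9731= - 0.03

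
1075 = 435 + 640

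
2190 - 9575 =-7385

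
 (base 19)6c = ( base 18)70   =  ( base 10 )126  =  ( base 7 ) 240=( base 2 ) 1111110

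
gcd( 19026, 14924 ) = 14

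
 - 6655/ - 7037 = 6655/7037 = 0.95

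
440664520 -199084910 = 241579610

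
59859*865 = 51778035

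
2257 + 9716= 11973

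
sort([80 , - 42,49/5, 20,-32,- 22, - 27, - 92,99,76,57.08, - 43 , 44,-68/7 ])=[- 92  , - 43, - 42,  -  32 , - 27, - 22,  -  68/7, 49/5,20,  44, 57.08,76, 80, 99]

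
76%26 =24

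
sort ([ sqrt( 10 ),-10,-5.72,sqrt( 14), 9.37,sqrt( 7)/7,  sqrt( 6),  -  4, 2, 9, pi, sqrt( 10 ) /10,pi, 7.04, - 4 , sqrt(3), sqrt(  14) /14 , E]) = [ - 10,  -  5.72 , - 4, - 4,sqrt(14)/14,sqrt( 10)/10 , sqrt (7 )/7,sqrt(3), 2, sqrt(6 ),E, pi, pi, sqrt( 10 ), sqrt( 14 ), 7.04, 9,  9.37 ]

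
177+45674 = 45851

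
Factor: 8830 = 2^1*5^1  *  883^1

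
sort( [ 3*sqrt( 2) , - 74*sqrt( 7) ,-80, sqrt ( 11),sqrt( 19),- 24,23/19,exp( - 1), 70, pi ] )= [ - 74*sqrt( 7 ) , -80,  -  24,exp(- 1), 23/19 , pi, sqrt( 11) , 3*sqrt (2),sqrt(19),  70 ]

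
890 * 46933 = 41770370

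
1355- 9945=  - 8590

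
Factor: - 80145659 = -11^1 * 59^1 * 123491^1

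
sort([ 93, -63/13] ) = [ - 63/13 , 93]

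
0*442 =0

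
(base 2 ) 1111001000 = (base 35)rn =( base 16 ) 3c8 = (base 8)1710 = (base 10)968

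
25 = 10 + 15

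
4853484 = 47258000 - 42404516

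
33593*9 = 302337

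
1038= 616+422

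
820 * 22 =18040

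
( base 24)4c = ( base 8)154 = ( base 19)5d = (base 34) 36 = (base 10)108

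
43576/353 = 43576/353 = 123.44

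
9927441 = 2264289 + 7663152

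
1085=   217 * 5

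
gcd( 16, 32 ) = 16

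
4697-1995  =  2702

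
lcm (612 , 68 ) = 612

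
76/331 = 76/331 = 0.23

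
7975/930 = 1595/186=8.58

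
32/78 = 16/39= 0.41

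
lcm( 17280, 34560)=34560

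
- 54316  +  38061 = -16255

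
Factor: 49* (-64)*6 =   -  18816 = - 2^7*3^1*7^2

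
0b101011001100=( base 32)2mc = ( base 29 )389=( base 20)6i4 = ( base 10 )2764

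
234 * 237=55458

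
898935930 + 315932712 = 1214868642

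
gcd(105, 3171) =21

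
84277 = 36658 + 47619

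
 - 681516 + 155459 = -526057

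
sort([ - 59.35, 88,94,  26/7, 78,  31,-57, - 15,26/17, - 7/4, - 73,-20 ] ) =[ - 73,  -  59.35,- 57 ,-20,  -  15,-7/4, 26/17 , 26/7,31,78,88 , 94 ] 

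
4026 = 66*61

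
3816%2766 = 1050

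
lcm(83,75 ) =6225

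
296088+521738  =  817826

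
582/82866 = 97/13811 = 0.01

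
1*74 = 74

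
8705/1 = 8705 =8705.00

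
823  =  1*823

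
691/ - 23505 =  - 691/23505=- 0.03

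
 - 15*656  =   - 9840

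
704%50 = 4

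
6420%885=225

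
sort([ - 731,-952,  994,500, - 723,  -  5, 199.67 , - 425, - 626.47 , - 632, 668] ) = [ - 952, - 731,-723, - 632 , - 626.47, - 425, - 5 , 199.67, 500,668 , 994]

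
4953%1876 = 1201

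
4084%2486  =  1598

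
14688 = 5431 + 9257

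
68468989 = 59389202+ 9079787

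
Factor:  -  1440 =-2^5*3^2 * 5^1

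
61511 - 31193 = 30318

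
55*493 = 27115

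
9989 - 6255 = 3734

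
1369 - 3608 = - 2239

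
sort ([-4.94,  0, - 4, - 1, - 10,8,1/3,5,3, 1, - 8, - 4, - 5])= [ - 10, -8  ,  -  5, - 4.94, - 4, - 4, - 1,0,1/3,1, 3 , 5,8 ]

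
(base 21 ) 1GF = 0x318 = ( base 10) 792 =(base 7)2211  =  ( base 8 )1430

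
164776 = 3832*43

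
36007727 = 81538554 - 45530827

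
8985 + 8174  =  17159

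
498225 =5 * 99645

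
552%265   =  22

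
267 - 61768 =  - 61501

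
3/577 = 3/577=0.01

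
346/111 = 3  +  13/111 = 3.12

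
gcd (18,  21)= 3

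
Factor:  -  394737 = - 3^1*7^1*18797^1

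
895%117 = 76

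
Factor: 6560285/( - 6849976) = - 2^( - 3) * 5^1*7^( - 1)*37^1* 35461^1 * 122321^( - 1)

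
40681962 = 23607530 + 17074432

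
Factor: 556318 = 2^1*7^1 *79^1 *503^1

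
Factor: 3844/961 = 2^2=4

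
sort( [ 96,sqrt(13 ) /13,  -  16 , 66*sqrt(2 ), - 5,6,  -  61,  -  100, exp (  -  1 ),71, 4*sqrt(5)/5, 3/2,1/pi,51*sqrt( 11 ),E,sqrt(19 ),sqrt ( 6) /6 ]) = [ - 100,  -  61, - 16, - 5,sqrt(13 ) /13,1/pi,exp ( - 1 ), sqrt (6) /6,3/2,4*sqrt(5 ) /5,E , sqrt( 19),6,71, 66*sqrt (2 ),  96 , 51*sqrt(11)]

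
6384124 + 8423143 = 14807267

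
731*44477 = 32512687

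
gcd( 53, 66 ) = 1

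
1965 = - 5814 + 7779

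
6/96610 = 3/48305 = 0.00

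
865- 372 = 493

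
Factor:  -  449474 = -2^1*224737^1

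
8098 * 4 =32392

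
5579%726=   497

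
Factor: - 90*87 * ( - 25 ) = 2^1*3^3*5^3*29^1  =  195750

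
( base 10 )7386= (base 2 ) 1110011011010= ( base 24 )CJI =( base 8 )16332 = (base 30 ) 866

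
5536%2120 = 1296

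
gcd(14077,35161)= 7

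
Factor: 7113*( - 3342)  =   - 2^1*3^2*557^1*2371^1 = -23771646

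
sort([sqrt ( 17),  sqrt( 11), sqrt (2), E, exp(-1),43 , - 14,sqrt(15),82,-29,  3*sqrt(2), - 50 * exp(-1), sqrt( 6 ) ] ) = [  -  29,-50*exp(-1 ), -14, exp(- 1 ), sqrt(2), sqrt(6 ), E,sqrt( 11 ),  sqrt(15), sqrt(17 ), 3*sqrt(2 ), 43,82]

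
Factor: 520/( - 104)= - 5 = -5^1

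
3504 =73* 48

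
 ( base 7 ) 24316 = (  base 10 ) 6334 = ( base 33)5qv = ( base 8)14276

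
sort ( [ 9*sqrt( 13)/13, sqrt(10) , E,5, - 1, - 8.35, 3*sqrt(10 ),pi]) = [ - 8.35, - 1 , 9*sqrt( 13)/13, E, pi,sqrt ( 10), 5, 3*sqrt( 10)]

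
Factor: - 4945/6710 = -989/1342 = - 2^( -1 )*11^(-1)*23^1*43^1*61^(-1) 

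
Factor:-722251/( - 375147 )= 3^( - 2)*73^( - 1 )*101^1*571^( - 1) * 7151^1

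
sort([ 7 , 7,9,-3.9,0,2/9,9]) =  [ - 3.9,0, 2/9,7,7,9,9]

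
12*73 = 876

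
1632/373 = 1632/373  =  4.38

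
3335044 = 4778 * 698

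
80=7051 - 6971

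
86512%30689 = 25134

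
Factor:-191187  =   - 3^3*73^1 * 97^1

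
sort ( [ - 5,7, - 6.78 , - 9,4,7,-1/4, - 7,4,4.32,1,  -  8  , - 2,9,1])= [ - 9,-8, - 7, - 6.78, - 5, - 2, - 1/4,1 , 1,4, 4,4.32,  7, 7,9 ] 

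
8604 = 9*956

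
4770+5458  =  10228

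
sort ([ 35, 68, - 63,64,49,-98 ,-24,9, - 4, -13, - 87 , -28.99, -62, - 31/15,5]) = [ -98, - 87, - 63, - 62 , - 28.99,-24, - 13, - 4, - 31/15,5, 9, 35,  49,64, 68]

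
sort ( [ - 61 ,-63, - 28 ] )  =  [ - 63, -61 ,-28 ]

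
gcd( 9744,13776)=336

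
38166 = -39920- - 78086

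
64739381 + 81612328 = 146351709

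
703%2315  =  703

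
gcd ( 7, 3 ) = 1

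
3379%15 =4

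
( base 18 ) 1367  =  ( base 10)6919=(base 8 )15407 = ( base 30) 7kj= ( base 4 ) 1230013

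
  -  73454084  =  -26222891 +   -  47231193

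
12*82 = 984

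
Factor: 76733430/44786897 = 2^1 * 3^1*5^1*2833^( - 1)*15809^ ( - 1) * 2557781^1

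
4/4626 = 2/2313 = 0.00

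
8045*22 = 176990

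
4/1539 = 4/1539 =0.00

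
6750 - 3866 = 2884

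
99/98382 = 33/32794  =  0.00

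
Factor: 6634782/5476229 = 2^1*3^2*7^1*4787^1 * 497839^( - 1) = 603162/497839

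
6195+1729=7924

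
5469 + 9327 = 14796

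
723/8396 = 723/8396 = 0.09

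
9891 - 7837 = 2054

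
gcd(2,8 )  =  2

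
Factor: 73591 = 7^1*10513^1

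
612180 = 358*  1710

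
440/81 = 5 + 35/81 =5.43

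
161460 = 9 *17940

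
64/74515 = 64/74515 = 0.00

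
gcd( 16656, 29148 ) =4164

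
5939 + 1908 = 7847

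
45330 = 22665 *2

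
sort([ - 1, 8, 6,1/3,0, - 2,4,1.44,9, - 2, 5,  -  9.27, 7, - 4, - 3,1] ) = [-9.27 , - 4 , - 3, - 2, -2,- 1,  0,1/3,1 , 1.44,4,5, 6,7,8,9 ] 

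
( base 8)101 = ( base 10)65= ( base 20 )35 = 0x41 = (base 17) 3e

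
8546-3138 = 5408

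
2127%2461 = 2127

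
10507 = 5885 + 4622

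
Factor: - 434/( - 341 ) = 2^1 * 7^1*11^( - 1 ) =14/11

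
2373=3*791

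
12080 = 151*80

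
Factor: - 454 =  - 2^1*227^1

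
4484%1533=1418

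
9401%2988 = 437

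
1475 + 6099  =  7574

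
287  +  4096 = 4383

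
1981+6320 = 8301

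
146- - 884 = 1030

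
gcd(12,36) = 12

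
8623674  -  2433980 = 6189694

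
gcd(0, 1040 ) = 1040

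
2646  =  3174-528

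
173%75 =23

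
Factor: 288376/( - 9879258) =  - 144188/4939629 = -2^2*3^( - 1)*11^1*29^1 * 113^1 * 1646543^ ( -1)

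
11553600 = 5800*1992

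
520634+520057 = 1040691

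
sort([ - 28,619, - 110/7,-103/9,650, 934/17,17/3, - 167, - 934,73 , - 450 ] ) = [ - 934, - 450,- 167,-28, - 110/7, - 103/9,17/3, 934/17, 73, 619,650] 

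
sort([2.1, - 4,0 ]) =[ - 4, 0 , 2.1 ]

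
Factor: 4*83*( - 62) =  - 2^3*31^1 * 83^1= - 20584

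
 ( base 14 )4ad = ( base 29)139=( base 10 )937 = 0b1110101001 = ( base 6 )4201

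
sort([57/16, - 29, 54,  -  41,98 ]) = [ - 41, - 29,57/16, 54,98]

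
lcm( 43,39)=1677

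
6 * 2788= 16728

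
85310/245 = 348 + 10/49 = 348.20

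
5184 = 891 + 4293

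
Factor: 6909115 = 5^1* 41^1 * 33703^1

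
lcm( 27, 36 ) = 108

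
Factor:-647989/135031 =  -13^( - 2 )  *  811^1 = - 811/169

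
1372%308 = 140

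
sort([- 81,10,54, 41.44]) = [ - 81,10, 41.44,54] 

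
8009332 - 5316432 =2692900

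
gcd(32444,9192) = 4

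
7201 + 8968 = 16169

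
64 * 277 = 17728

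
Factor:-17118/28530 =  - 3/5 = -3^1*5^( -1 ) 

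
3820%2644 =1176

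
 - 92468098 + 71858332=  -  20609766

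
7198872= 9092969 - 1894097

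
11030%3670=20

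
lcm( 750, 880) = 66000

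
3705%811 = 461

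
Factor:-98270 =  - 2^1 * 5^1*31^1*317^1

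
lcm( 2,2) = 2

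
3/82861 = 3/82861 = 0.00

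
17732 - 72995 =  - 55263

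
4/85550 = 2/42775 = 0.00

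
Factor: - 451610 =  - 2^1*5^1*45161^1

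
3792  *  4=15168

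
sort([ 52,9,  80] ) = [ 9,52,80]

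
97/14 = 6 + 13/14= 6.93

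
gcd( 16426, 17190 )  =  382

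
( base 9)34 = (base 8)37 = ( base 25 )16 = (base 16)1f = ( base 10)31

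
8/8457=8/8457= 0.00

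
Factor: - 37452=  - 2^2*3^1*3121^1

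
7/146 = 7/146 = 0.05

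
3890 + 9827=13717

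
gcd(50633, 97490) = 1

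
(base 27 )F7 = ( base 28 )ek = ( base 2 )110011100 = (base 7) 1126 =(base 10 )412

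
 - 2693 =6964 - 9657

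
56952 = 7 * 8136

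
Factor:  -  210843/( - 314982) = 2^( - 1)*3^1*137^1*307^( - 1) = 411/614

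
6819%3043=733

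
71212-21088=50124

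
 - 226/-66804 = 113/33402= 0.00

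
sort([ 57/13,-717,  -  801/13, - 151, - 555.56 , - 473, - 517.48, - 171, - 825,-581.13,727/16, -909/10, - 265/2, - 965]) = [ - 965, - 825, - 717, - 581.13  , - 555.56, - 517.48, - 473,-171,-151, - 265/2, - 909/10, - 801/13,57/13,727/16]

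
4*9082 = 36328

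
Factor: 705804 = 2^2* 3^1*11^1*5347^1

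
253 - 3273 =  - 3020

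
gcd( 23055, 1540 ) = 5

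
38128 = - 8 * ( - 4766 ) 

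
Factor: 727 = 727^1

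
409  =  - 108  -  - 517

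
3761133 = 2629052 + 1132081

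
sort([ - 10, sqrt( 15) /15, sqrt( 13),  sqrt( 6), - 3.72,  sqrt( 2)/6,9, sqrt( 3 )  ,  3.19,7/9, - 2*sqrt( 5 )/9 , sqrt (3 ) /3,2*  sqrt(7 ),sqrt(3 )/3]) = [ - 10, - 3.72, - 2*sqrt(5 )/9,sqrt(2)/6,sqrt(15 ) /15, sqrt (3)/3, sqrt( 3)/3,7/9, sqrt( 3 ), sqrt(6), 3.19,sqrt(13 ), 2 * sqrt(7),9]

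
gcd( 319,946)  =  11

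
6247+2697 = 8944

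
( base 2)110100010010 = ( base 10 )3346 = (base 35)2PL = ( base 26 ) 4oi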